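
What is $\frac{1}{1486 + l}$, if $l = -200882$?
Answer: $- \frac{1}{199396} \approx -5.0151 \cdot 10^{-6}$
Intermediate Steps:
$\frac{1}{1486 + l} = \frac{1}{1486 - 200882} = \frac{1}{-199396} = - \frac{1}{199396}$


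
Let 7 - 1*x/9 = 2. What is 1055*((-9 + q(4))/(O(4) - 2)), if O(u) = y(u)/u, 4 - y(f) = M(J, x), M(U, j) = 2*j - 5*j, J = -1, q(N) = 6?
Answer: -12660/131 ≈ -96.641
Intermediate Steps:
x = 45 (x = 63 - 9*2 = 63 - 18 = 45)
M(U, j) = -3*j
y(f) = 139 (y(f) = 4 - (-3)*45 = 4 - 1*(-135) = 4 + 135 = 139)
O(u) = 139/u
1055*((-9 + q(4))/(O(4) - 2)) = 1055*((-9 + 6)/(139/4 - 2)) = 1055*(-3/(139*(1/4) - 2)) = 1055*(-3/(139/4 - 2)) = 1055*(-3/131/4) = 1055*(-3*4/131) = 1055*(-12/131) = -12660/131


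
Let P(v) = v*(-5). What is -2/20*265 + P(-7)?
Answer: 17/2 ≈ 8.5000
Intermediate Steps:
P(v) = -5*v
-2/20*265 + P(-7) = -2/20*265 - 5*(-7) = -2*1/20*265 + 35 = -1/10*265 + 35 = -53/2 + 35 = 17/2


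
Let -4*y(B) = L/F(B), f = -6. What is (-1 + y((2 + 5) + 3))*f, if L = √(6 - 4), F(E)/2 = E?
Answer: 6 + 3*√2/40 ≈ 6.1061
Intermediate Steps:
F(E) = 2*E
L = √2 ≈ 1.4142
y(B) = -√2/(8*B) (y(B) = -√2/(4*(2*B)) = -√2*1/(2*B)/4 = -√2/(8*B))
(-1 + y((2 + 5) + 3))*f = (-1 - √2/(8*((2 + 5) + 3)))*(-6) = (-1 - √2/(8*(7 + 3)))*(-6) = (-1 - ⅛*√2/10)*(-6) = (-1 - ⅛*√2*⅒)*(-6) = (-1 - √2/80)*(-6) = 6 + 3*√2/40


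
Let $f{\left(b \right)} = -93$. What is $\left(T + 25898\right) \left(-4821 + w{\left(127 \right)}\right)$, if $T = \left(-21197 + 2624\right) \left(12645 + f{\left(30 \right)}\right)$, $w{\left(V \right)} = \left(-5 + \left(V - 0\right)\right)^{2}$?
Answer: $-2345709431074$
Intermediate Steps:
$w{\left(V \right)} = \left(-5 + V\right)^{2}$ ($w{\left(V \right)} = \left(-5 + \left(V + 0\right)\right)^{2} = \left(-5 + V\right)^{2}$)
$T = -233128296$ ($T = \left(-21197 + 2624\right) \left(12645 - 93\right) = \left(-18573\right) 12552 = -233128296$)
$\left(T + 25898\right) \left(-4821 + w{\left(127 \right)}\right) = \left(-233128296 + 25898\right) \left(-4821 + \left(-5 + 127\right)^{2}\right) = - 233102398 \left(-4821 + 122^{2}\right) = - 233102398 \left(-4821 + 14884\right) = \left(-233102398\right) 10063 = -2345709431074$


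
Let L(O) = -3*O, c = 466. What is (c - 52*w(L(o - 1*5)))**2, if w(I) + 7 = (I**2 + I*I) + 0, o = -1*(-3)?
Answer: 8491396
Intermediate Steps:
o = 3
w(I) = -7 + 2*I**2 (w(I) = -7 + ((I**2 + I*I) + 0) = -7 + ((I**2 + I**2) + 0) = -7 + (2*I**2 + 0) = -7 + 2*I**2)
(c - 52*w(L(o - 1*5)))**2 = (466 - 52*(-7 + 2*(-3*(3 - 1*5))**2))**2 = (466 - 52*(-7 + 2*(-3*(3 - 5))**2))**2 = (466 - 52*(-7 + 2*(-3*(-2))**2))**2 = (466 - 52*(-7 + 2*6**2))**2 = (466 - 52*(-7 + 2*36))**2 = (466 - 52*(-7 + 72))**2 = (466 - 52*65)**2 = (466 - 3380)**2 = (-2914)**2 = 8491396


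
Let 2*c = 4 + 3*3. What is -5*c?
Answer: -65/2 ≈ -32.500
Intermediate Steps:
c = 13/2 (c = (4 + 3*3)/2 = (4 + 9)/2 = (1/2)*13 = 13/2 ≈ 6.5000)
-5*c = -5*13/2 = -65/2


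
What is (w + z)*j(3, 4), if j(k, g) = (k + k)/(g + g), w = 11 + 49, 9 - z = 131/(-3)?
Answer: 169/2 ≈ 84.500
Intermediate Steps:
z = 158/3 (z = 9 - 131/(-3) = 9 - 131*(-1)/3 = 9 - 1*(-131/3) = 9 + 131/3 = 158/3 ≈ 52.667)
w = 60
j(k, g) = k/g (j(k, g) = (2*k)/((2*g)) = (2*k)*(1/(2*g)) = k/g)
(w + z)*j(3, 4) = (60 + 158/3)*(3/4) = 338*(3*(¼))/3 = (338/3)*(¾) = 169/2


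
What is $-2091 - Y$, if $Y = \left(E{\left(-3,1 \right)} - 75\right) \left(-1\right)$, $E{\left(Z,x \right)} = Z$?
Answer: $-2169$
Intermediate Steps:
$Y = 78$ ($Y = \left(-3 - 75\right) \left(-1\right) = \left(-78\right) \left(-1\right) = 78$)
$-2091 - Y = -2091 - 78 = -2169$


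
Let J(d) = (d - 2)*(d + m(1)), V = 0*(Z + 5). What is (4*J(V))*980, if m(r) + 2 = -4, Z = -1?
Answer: 47040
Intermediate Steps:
V = 0 (V = 0*(-1 + 5) = 0*4 = 0)
m(r) = -6 (m(r) = -2 - 4 = -6)
J(d) = (-6 + d)*(-2 + d) (J(d) = (d - 2)*(d - 6) = (-2 + d)*(-6 + d) = (-6 + d)*(-2 + d))
(4*J(V))*980 = (4*(12 + 0² - 8*0))*980 = (4*(12 + 0 + 0))*980 = (4*12)*980 = 48*980 = 47040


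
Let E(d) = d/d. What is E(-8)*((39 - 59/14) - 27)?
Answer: 109/14 ≈ 7.7857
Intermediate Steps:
E(d) = 1
E(-8)*((39 - 59/14) - 27) = 1*((39 - 59/14) - 27) = 1*(487/14 - 27) = 1*(109/14) = 109/14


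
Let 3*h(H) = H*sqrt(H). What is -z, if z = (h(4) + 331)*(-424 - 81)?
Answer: 505505/3 ≈ 1.6850e+5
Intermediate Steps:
h(H) = H**(3/2)/3 (h(H) = (H*sqrt(H))/3 = H**(3/2)/3)
z = -505505/3 (z = (4**(3/2)/3 + 331)*(-424 - 81) = ((1/3)*8 + 331)*(-505) = (8/3 + 331)*(-505) = (1001/3)*(-505) = -505505/3 ≈ -1.6850e+5)
-z = -1*(-505505/3) = 505505/3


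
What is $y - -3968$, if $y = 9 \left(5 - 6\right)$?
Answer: $3959$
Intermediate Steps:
$y = -9$ ($y = 9 \left(5 - 6\right) = 9 \left(-1\right) = -9$)
$y - -3968 = -9 - -3968 = -9 + 3968 = 3959$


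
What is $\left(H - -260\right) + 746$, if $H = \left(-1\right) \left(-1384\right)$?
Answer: $2390$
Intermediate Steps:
$H = 1384$
$\left(H - -260\right) + 746 = \left(1384 - -260\right) + 746 = \left(1384 + 260\right) + 746 = 1644 + 746 = 2390$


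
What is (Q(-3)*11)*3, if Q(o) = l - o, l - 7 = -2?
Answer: 264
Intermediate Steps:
l = 5 (l = 7 - 2 = 5)
Q(o) = 5 - o
(Q(-3)*11)*3 = ((5 - 1*(-3))*11)*3 = ((5 + 3)*11)*3 = (8*11)*3 = 88*3 = 264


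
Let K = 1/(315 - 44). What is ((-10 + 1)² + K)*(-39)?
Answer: -856128/271 ≈ -3159.1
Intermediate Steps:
K = 1/271 ≈ 0.0036900
((-10 + 1)² + K)*(-39) = ((-10 + 1)² + 1/271)*(-39) = ((-9)² + 1/271)*(-39) = (81 + 1/271)*(-39) = (21952/271)*(-39) = -856128/271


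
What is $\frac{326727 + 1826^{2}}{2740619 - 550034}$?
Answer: $\frac{3661003}{2190585} \approx 1.6712$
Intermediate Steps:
$\frac{326727 + 1826^{2}}{2740619 - 550034} = \frac{326727 + 3334276}{2190585} = 3661003 \cdot \frac{1}{2190585} = \frac{3661003}{2190585}$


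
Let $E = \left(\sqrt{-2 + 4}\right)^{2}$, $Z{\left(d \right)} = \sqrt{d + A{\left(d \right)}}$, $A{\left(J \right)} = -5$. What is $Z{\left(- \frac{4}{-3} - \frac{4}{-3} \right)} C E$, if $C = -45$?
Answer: $- 30 i \sqrt{21} \approx - 137.48 i$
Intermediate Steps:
$Z{\left(d \right)} = \sqrt{-5 + d}$ ($Z{\left(d \right)} = \sqrt{d - 5} = \sqrt{-5 + d}$)
$E = 2$ ($E = \left(\sqrt{2}\right)^{2} = 2$)
$Z{\left(- \frac{4}{-3} - \frac{4}{-3} \right)} C E = \sqrt{-5 - - \frac{8}{3}} \left(-45\right) 2 = \sqrt{-5 + \left(\frac{4}{3} + \frac{4}{3}\right)} \left(-45\right) 2 = \sqrt{-5 + \frac{8}{3}} \left(-45\right) 2 = \sqrt{- \frac{7}{3}} \left(-45\right) 2 = \frac{i \sqrt{21}}{3} \left(-45\right) 2 = - 15 i \sqrt{21} \cdot 2 = - 30 i \sqrt{21}$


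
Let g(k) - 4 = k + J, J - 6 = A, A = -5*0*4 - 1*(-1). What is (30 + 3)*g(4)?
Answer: 495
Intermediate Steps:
A = 1 (A = 0*4 + 1 = 0 + 1 = 1)
J = 7 (J = 6 + 1 = 7)
g(k) = 11 + k (g(k) = 4 + (k + 7) = 4 + (7 + k) = 11 + k)
(30 + 3)*g(4) = (30 + 3)*(11 + 4) = 33*15 = 495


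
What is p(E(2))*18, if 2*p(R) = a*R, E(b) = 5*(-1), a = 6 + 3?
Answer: -405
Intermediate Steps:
a = 9
E(b) = -5
p(R) = 9*R/2 (p(R) = (9*R)/2 = 9*R/2)
p(E(2))*18 = ((9/2)*(-5))*18 = -45/2*18 = -405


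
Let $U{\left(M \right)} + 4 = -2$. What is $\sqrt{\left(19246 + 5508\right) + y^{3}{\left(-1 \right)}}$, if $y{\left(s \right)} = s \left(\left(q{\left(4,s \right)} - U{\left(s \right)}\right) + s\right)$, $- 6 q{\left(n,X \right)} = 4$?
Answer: $\frac{\sqrt{1998483}}{9} \approx 157.08$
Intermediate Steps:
$q{\left(n,X \right)} = - \frac{2}{3}$ ($q{\left(n,X \right)} = \left(- \frac{1}{6}\right) 4 = - \frac{2}{3}$)
$U{\left(M \right)} = -6$ ($U{\left(M \right)} = -4 - 2 = -6$)
$y{\left(s \right)} = s \left(\frac{16}{3} + s\right)$ ($y{\left(s \right)} = s \left(\left(- \frac{2}{3} - -6\right) + s\right) = s \left(\left(- \frac{2}{3} + 6\right) + s\right) = s \left(\frac{16}{3} + s\right)$)
$\sqrt{\left(19246 + 5508\right) + y^{3}{\left(-1 \right)}} = \sqrt{\left(19246 + 5508\right) + \left(\frac{1}{3} \left(-1\right) \left(16 + 3 \left(-1\right)\right)\right)^{3}} = \sqrt{24754 + \left(\frac{1}{3} \left(-1\right) \left(16 - 3\right)\right)^{3}} = \sqrt{24754 + \left(\frac{1}{3} \left(-1\right) 13\right)^{3}} = \sqrt{24754 + \left(- \frac{13}{3}\right)^{3}} = \sqrt{24754 - \frac{2197}{27}} = \sqrt{\frac{666161}{27}} = \frac{\sqrt{1998483}}{9}$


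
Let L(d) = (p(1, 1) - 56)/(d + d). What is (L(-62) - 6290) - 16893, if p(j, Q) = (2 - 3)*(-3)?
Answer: -2874639/124 ≈ -23183.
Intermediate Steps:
p(j, Q) = 3 (p(j, Q) = -1*(-3) = 3)
L(d) = -53/(2*d) (L(d) = (3 - 56)/(d + d) = -53*1/(2*d) = -53/(2*d))
(L(-62) - 6290) - 16893 = (-53/2/(-62) - 6290) - 16893 = (-53/2*(-1/62) - 6290) - 16893 = (53/124 - 6290) - 16893 = -779907/124 - 16893 = -2874639/124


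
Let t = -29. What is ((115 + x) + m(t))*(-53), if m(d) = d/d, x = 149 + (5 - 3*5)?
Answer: -13515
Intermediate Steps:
x = 139 (x = 149 + (5 - 15) = 149 - 10 = 139)
m(d) = 1
((115 + x) + m(t))*(-53) = ((115 + 139) + 1)*(-53) = (254 + 1)*(-53) = 255*(-53) = -13515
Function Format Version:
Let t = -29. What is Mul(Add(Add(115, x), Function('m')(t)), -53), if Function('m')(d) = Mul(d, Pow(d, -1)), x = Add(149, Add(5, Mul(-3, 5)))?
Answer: -13515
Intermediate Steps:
x = 139 (x = Add(149, Add(5, -15)) = Add(149, -10) = 139)
Function('m')(d) = 1
Mul(Add(Add(115, x), Function('m')(t)), -53) = Mul(Add(Add(115, 139), 1), -53) = Mul(Add(254, 1), -53) = Mul(255, -53) = -13515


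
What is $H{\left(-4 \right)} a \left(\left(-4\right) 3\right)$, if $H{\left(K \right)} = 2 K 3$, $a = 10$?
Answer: $2880$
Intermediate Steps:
$H{\left(K \right)} = 6 K$
$H{\left(-4 \right)} a \left(\left(-4\right) 3\right) = 6 \left(-4\right) 10 \left(\left(-4\right) 3\right) = \left(-24\right) 10 \left(-12\right) = \left(-240\right) \left(-12\right) = 2880$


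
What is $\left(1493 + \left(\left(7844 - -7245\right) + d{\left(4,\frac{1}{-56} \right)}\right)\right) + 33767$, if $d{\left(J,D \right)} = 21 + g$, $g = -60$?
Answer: $50310$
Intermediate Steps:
$d{\left(J,D \right)} = -39$ ($d{\left(J,D \right)} = 21 - 60 = -39$)
$\left(1493 + \left(\left(7844 - -7245\right) + d{\left(4,\frac{1}{-56} \right)}\right)\right) + 33767 = \left(1493 + \left(\left(7844 - -7245\right) - 39\right)\right) + 33767 = \left(1493 + \left(\left(7844 + 7245\right) - 39\right)\right) + 33767 = \left(1493 + \left(15089 - 39\right)\right) + 33767 = \left(1493 + 15050\right) + 33767 = 16543 + 33767 = 50310$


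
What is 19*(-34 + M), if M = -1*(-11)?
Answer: -437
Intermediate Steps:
M = 11
19*(-34 + M) = 19*(-34 + 11) = 19*(-23) = -437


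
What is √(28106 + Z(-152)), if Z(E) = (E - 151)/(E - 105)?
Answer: √1856451065/257 ≈ 167.65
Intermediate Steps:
Z(E) = (-151 + E)/(-105 + E)
√(28106 + Z(-152)) = √(28106 + (-151 - 152)/(-105 - 152)) = √(28106 - 303/(-257)) = √(28106 - 1/257*(-303)) = √(28106 + 303/257) = √(7223545/257) = √1856451065/257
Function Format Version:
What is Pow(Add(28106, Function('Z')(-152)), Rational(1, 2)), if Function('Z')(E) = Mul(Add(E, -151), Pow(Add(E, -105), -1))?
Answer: Mul(Rational(1, 257), Pow(1856451065, Rational(1, 2))) ≈ 167.65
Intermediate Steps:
Function('Z')(E) = Mul(Pow(Add(-105, E), -1), Add(-151, E)) (Function('Z')(E) = Mul(Add(-151, E), Pow(Add(-105, E), -1)) = Mul(Pow(Add(-105, E), -1), Add(-151, E)))
Pow(Add(28106, Function('Z')(-152)), Rational(1, 2)) = Pow(Add(28106, Mul(Pow(Add(-105, -152), -1), Add(-151, -152))), Rational(1, 2)) = Pow(Add(28106, Mul(Pow(-257, -1), -303)), Rational(1, 2)) = Pow(Add(28106, Mul(Rational(-1, 257), -303)), Rational(1, 2)) = Pow(Add(28106, Rational(303, 257)), Rational(1, 2)) = Pow(Rational(7223545, 257), Rational(1, 2)) = Mul(Rational(1, 257), Pow(1856451065, Rational(1, 2)))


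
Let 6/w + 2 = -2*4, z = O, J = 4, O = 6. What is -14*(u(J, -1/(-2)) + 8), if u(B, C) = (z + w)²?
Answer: -13006/25 ≈ -520.24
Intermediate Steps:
z = 6
w = -⅗ (w = 6/(-2 - 2*4) = 6/(-2 - 8) = 6/(-10) = 6*(-⅒) = -⅗ ≈ -0.60000)
u(B, C) = 729/25 (u(B, C) = (6 - ⅗)² = (27/5)² = 729/25)
-14*(u(J, -1/(-2)) + 8) = -14*(729/25 + 8) = -14*929/25 = -13006/25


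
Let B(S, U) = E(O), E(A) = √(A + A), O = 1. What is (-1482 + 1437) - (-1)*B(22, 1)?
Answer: -45 + √2 ≈ -43.586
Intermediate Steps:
E(A) = √2*√A (E(A) = √(2*A) = √2*√A)
B(S, U) = √2 (B(S, U) = √2*√1 = √2*1 = √2)
(-1482 + 1437) - (-1)*B(22, 1) = (-1482 + 1437) - (-1)*√2 = -45 + √2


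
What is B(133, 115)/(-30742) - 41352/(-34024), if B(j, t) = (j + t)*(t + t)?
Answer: -41842861/65372863 ≈ -0.64006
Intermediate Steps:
B(j, t) = 2*t*(j + t) (B(j, t) = (j + t)*(2*t) = 2*t*(j + t))
B(133, 115)/(-30742) - 41352/(-34024) = (2*115*(133 + 115))/(-30742) - 41352/(-34024) = (2*115*248)*(-1/30742) - 41352*(-1/34024) = 57040*(-1/30742) + 5169/4253 = -28520/15371 + 5169/4253 = -41842861/65372863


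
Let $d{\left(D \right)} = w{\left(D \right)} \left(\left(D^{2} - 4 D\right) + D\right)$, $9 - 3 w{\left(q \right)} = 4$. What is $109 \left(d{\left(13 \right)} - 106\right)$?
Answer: $\frac{36188}{3} \approx 12063.0$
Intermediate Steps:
$w{\left(q \right)} = \frac{5}{3}$ ($w{\left(q \right)} = 3 - \frac{4}{3} = \frac{5}{3}$)
$d{\left(D \right)} = - 5 D + \frac{5 D^{2}}{3}$ ($d{\left(D \right)} = \frac{5 \left(\left(D^{2} - 4 D\right) + D\right)}{3} = \frac{5 \left(D^{2} - 3 D\right)}{3} = - 5 D + \frac{5 D^{2}}{3}$)
$109 \left(d{\left(13 \right)} - 106\right) = 109 \left(\frac{5}{3} \cdot 13 \left(-3 + 13\right) - 106\right) = 109 \left(\frac{5}{3} \cdot 13 \cdot 10 - 106\right) = 109 \left(\frac{650}{3} - 106\right) = 109 \cdot \frac{332}{3} = \frac{36188}{3}$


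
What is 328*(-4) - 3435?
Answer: -4747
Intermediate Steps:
328*(-4) - 3435 = -1312 - 3435 = -4747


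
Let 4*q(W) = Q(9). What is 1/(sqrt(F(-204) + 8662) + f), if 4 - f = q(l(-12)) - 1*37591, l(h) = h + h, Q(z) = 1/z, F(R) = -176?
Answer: 48723084/1831731991705 - 1296*sqrt(8486)/1831731991705 ≈ 2.6534e-5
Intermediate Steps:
l(h) = 2*h
q(W) = 1/36 (q(W) = (1/4)/9 = (1/4)*(1/9) = 1/36)
f = 1353419/36 (f = 4 - (1/36 - 1*37591) = 4 - (1/36 - 37591) = 4 - 1*(-1353275/36) = 4 + 1353275/36 = 1353419/36 ≈ 37595.)
1/(sqrt(F(-204) + 8662) + f) = 1/(sqrt(-176 + 8662) + 1353419/36) = 1/(sqrt(8486) + 1353419/36) = 1/(1353419/36 + sqrt(8486))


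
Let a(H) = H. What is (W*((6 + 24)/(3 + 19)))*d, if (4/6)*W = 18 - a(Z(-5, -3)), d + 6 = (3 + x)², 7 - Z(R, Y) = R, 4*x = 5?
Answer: 26055/176 ≈ 148.04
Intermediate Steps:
x = 5/4 (x = (¼)*5 = 5/4 ≈ 1.2500)
Z(R, Y) = 7 - R
d = 193/16 (d = -6 + (3 + 5/4)² = -6 + (17/4)² = -6 + 289/16 = 193/16 ≈ 12.063)
W = 9 (W = 3*(18 - (7 - 1*(-5)))/2 = 3*(18 - (7 + 5))/2 = 3*(18 - 1*12)/2 = 3*(18 - 12)/2 = (3/2)*6 = 9)
(W*((6 + 24)/(3 + 19)))*d = (9*((6 + 24)/(3 + 19)))*(193/16) = (9*(30/22))*(193/16) = (9*(30*(1/22)))*(193/16) = (9*(15/11))*(193/16) = (135/11)*(193/16) = 26055/176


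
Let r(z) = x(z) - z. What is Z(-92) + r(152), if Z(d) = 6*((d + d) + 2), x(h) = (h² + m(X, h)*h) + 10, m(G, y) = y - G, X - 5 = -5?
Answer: 44974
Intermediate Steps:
X = 0 (X = 5 - 5 = 0)
x(h) = 10 + 2*h² (x(h) = (h² + (h - 1*0)*h) + 10 = (h² + (h + 0)*h) + 10 = (h² + h*h) + 10 = (h² + h²) + 10 = 2*h² + 10 = 10 + 2*h²)
Z(d) = 12 + 12*d (Z(d) = 6*(2*d + 2) = 6*(2 + 2*d) = 12 + 12*d)
r(z) = 10 - z + 2*z² (r(z) = (10 + 2*z²) - z = 10 - z + 2*z²)
Z(-92) + r(152) = (12 + 12*(-92)) + (10 - 1*152 + 2*152²) = (12 - 1104) + (10 - 152 + 2*23104) = -1092 + (10 - 152 + 46208) = -1092 + 46066 = 44974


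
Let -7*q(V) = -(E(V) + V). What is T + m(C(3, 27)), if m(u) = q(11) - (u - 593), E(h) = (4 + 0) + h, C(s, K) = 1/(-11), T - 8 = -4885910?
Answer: -376168500/77 ≈ -4.8853e+6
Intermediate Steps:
T = -4885902 (T = 8 - 4885910 = -4885902)
C(s, K) = -1/11
E(h) = 4 + h
q(V) = 4/7 + 2*V/7 (q(V) = -(-1)*((4 + V) + V)/7 = -(-1)*(4 + 2*V)/7 = -(-4 - 2*V)/7 = 4/7 + 2*V/7)
m(u) = 4177/7 - u (m(u) = (4/7 + (2/7)*11) - (u - 593) = (4/7 + 22/7) - (-593 + u) = 26/7 + (593 - u) = 4177/7 - u)
T + m(C(3, 27)) = -4885902 + (4177/7 - 1*(-1/11)) = -4885902 + (4177/7 + 1/11) = -4885902 + 45954/77 = -376168500/77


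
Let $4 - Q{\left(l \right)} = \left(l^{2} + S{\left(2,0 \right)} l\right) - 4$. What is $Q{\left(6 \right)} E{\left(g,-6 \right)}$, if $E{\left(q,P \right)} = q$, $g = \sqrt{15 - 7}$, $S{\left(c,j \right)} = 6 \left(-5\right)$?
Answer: $304 \sqrt{2} \approx 429.92$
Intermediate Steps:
$S{\left(c,j \right)} = -30$
$g = 2 \sqrt{2}$ ($g = \sqrt{8} = 2 \sqrt{2} \approx 2.8284$)
$Q{\left(l \right)} = 8 - l^{2} + 30 l$ ($Q{\left(l \right)} = 4 - \left(\left(l^{2} - 30 l\right) - 4\right) = 4 - \left(-4 + l^{2} - 30 l\right) = 4 + \left(4 - l^{2} + 30 l\right) = 8 - l^{2} + 30 l$)
$Q{\left(6 \right)} E{\left(g,-6 \right)} = \left(8 - 6^{2} + 30 \cdot 6\right) 2 \sqrt{2} = \left(8 - 36 + 180\right) 2 \sqrt{2} = 152 \cdot 2 \sqrt{2} = 304 \sqrt{2}$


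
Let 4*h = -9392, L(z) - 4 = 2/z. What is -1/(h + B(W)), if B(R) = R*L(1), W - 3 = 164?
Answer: 1/1346 ≈ 0.00074294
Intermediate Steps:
L(z) = 4 + 2/z
W = 167 (W = 3 + 164 = 167)
h = -2348 (h = (1/4)*(-9392) = -2348)
B(R) = 6*R (B(R) = R*(4 + 2/1) = R*(4 + 2*1) = R*(4 + 2) = R*6 = 6*R)
-1/(h + B(W)) = -1/(-2348 + 6*167) = -1/(-2348 + 1002) = -1/(-1346) = -1*(-1/1346) = 1/1346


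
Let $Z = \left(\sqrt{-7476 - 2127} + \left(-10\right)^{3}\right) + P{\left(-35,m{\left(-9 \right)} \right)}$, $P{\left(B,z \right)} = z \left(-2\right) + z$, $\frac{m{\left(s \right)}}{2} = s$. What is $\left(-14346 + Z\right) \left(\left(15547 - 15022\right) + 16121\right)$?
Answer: $-255149888 + 49938 i \sqrt{1067} \approx -2.5515 \cdot 10^{8} + 1.6312 \cdot 10^{6} i$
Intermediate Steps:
$m{\left(s \right)} = 2 s$
$P{\left(B,z \right)} = - z$ ($P{\left(B,z \right)} = - 2 z + z = - z$)
$Z = -982 + 3 i \sqrt{1067}$ ($Z = \left(\sqrt{-7476 - 2127} + \left(-10\right)^{3}\right) - 2 \left(-9\right) = \left(\sqrt{-9603} - 1000\right) - -18 = \left(3 i \sqrt{1067} - 1000\right) + 18 = \left(-1000 + 3 i \sqrt{1067}\right) + 18 = -982 + 3 i \sqrt{1067} \approx -982.0 + 97.995 i$)
$\left(-14346 + Z\right) \left(\left(15547 - 15022\right) + 16121\right) = \left(-14346 - \left(982 - 3 i \sqrt{1067}\right)\right) \left(\left(15547 - 15022\right) + 16121\right) = \left(-15328 + 3 i \sqrt{1067}\right) \left(\left(15547 - 15022\right) + 16121\right) = \left(-15328 + 3 i \sqrt{1067}\right) \left(525 + 16121\right) = \left(-15328 + 3 i \sqrt{1067}\right) 16646 = -255149888 + 49938 i \sqrt{1067}$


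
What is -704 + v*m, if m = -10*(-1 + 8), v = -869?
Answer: 60126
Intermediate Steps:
m = -70 (m = -10*7 = -70)
-704 + v*m = -704 - 869*(-70) = -704 + 60830 = 60126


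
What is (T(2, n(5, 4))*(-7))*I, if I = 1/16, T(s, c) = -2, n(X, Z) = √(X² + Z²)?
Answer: 7/8 ≈ 0.87500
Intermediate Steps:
I = 1/16 ≈ 0.062500
(T(2, n(5, 4))*(-7))*I = -2*(-7)*(1/16) = 14*(1/16) = 7/8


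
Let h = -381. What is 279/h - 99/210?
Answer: -10701/8890 ≈ -1.2037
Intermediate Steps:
279/h - 99/210 = 279/(-381) - 99/210 = 279*(-1/381) - 99*1/210 = -93/127 - 33/70 = -10701/8890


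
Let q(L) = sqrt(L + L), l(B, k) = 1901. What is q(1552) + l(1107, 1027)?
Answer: 1901 + 4*sqrt(194) ≈ 1956.7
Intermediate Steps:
q(L) = sqrt(2)*sqrt(L) (q(L) = sqrt(2*L) = sqrt(2)*sqrt(L))
q(1552) + l(1107, 1027) = sqrt(2)*sqrt(1552) + 1901 = sqrt(2)*(4*sqrt(97)) + 1901 = 4*sqrt(194) + 1901 = 1901 + 4*sqrt(194)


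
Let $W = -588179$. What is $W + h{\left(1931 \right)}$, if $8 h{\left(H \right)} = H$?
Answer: $- \frac{4703501}{8} \approx -5.8794 \cdot 10^{5}$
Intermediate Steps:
$h{\left(H \right)} = \frac{H}{8}$
$W + h{\left(1931 \right)} = -588179 + \frac{1}{8} \cdot 1931 = -588179 + \frac{1931}{8} = - \frac{4703501}{8}$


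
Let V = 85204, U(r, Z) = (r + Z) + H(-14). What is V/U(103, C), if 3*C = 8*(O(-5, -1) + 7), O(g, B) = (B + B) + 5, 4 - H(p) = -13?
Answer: 63903/110 ≈ 580.94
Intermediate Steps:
H(p) = 17 (H(p) = 4 - 1*(-13) = 4 + 13 = 17)
O(g, B) = 5 + 2*B (O(g, B) = 2*B + 5 = 5 + 2*B)
C = 80/3 (C = (8*((5 + 2*(-1)) + 7))/3 = (8*((5 - 2) + 7))/3 = (8*(3 + 7))/3 = (8*10)/3 = (⅓)*80 = 80/3 ≈ 26.667)
U(r, Z) = 17 + Z + r (U(r, Z) = (r + Z) + 17 = (Z + r) + 17 = 17 + Z + r)
V/U(103, C) = 85204/(17 + 80/3 + 103) = 85204/(440/3) = 85204*(3/440) = 63903/110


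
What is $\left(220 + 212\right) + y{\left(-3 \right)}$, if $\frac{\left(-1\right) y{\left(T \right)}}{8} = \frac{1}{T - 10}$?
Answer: $\frac{5624}{13} \approx 432.62$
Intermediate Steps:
$y{\left(T \right)} = - \frac{8}{-10 + T}$ ($y{\left(T \right)} = - \frac{8}{T - 10} = - \frac{8}{-10 + T}$)
$\left(220 + 212\right) + y{\left(-3 \right)} = \left(220 + 212\right) - \frac{8}{-10 - 3} = 432 - \frac{8}{-13} = 432 - - \frac{8}{13} = 432 + \frac{8}{13} = \frac{5624}{13}$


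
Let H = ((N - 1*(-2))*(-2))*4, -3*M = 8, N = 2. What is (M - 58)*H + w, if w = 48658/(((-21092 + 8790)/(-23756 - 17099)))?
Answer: 3017707309/18453 ≈ 1.6353e+5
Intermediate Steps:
M = -8/3 (M = -⅓*8 = -8/3 ≈ -2.6667)
w = 993961295/6151 (w = 48658/((-12302/(-40855))) = 48658/((-12302*(-1/40855))) = 48658/(12302/40855) = 48658*(40855/12302) = 993961295/6151 ≈ 1.6159e+5)
H = -32 (H = ((2 - 1*(-2))*(-2))*4 = ((2 + 2)*(-2))*4 = (4*(-2))*4 = -8*4 = -32)
(M - 58)*H + w = (-8/3 - 58)*(-32) + 993961295/6151 = -182/3*(-32) + 993961295/6151 = 5824/3 + 993961295/6151 = 3017707309/18453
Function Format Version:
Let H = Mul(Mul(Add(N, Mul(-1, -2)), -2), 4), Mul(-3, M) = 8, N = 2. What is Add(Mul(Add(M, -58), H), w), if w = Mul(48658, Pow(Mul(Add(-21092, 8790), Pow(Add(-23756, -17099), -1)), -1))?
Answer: Rational(3017707309, 18453) ≈ 1.6353e+5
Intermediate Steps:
M = Rational(-8, 3) (M = Mul(Rational(-1, 3), 8) = Rational(-8, 3) ≈ -2.6667)
w = Rational(993961295, 6151) (w = Mul(48658, Pow(Mul(-12302, Pow(-40855, -1)), -1)) = Mul(48658, Pow(Mul(-12302, Rational(-1, 40855)), -1)) = Mul(48658, Pow(Rational(12302, 40855), -1)) = Mul(48658, Rational(40855, 12302)) = Rational(993961295, 6151) ≈ 1.6159e+5)
H = -32 (H = Mul(Mul(Add(2, Mul(-1, -2)), -2), 4) = Mul(Mul(Add(2, 2), -2), 4) = Mul(Mul(4, -2), 4) = Mul(-8, 4) = -32)
Add(Mul(Add(M, -58), H), w) = Add(Mul(Add(Rational(-8, 3), -58), -32), Rational(993961295, 6151)) = Add(Mul(Rational(-182, 3), -32), Rational(993961295, 6151)) = Add(Rational(5824, 3), Rational(993961295, 6151)) = Rational(3017707309, 18453)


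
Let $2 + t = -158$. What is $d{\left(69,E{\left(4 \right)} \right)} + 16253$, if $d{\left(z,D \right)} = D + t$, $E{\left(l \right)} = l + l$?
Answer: $16101$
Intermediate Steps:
$E{\left(l \right)} = 2 l$
$t = -160$ ($t = -2 - 158 = -160$)
$d{\left(z,D \right)} = -160 + D$ ($d{\left(z,D \right)} = D - 160 = -160 + D$)
$d{\left(69,E{\left(4 \right)} \right)} + 16253 = \left(-160 + 2 \cdot 4\right) + 16253 = \left(-160 + 8\right) + 16253 = -152 + 16253 = 16101$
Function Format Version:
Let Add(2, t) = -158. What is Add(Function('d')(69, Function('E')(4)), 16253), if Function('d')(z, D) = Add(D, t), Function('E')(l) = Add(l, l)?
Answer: 16101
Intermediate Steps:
Function('E')(l) = Mul(2, l)
t = -160 (t = Add(-2, -158) = -160)
Function('d')(z, D) = Add(-160, D) (Function('d')(z, D) = Add(D, -160) = Add(-160, D))
Add(Function('d')(69, Function('E')(4)), 16253) = Add(Add(-160, Mul(2, 4)), 16253) = Add(Add(-160, 8), 16253) = Add(-152, 16253) = 16101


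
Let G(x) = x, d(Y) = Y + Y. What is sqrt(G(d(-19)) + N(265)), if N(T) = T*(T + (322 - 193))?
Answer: 2*sqrt(26093) ≈ 323.07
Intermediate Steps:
d(Y) = 2*Y
N(T) = T*(129 + T) (N(T) = T*(T + 129) = T*(129 + T))
sqrt(G(d(-19)) + N(265)) = sqrt(2*(-19) + 265*(129 + 265)) = sqrt(-38 + 265*394) = sqrt(-38 + 104410) = sqrt(104372) = 2*sqrt(26093)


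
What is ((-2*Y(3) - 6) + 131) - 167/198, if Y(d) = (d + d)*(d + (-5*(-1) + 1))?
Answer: 3199/198 ≈ 16.157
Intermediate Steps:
Y(d) = 2*d*(6 + d) (Y(d) = (2*d)*(d + (5 + 1)) = (2*d)*(d + 6) = (2*d)*(6 + d) = 2*d*(6 + d))
((-2*Y(3) - 6) + 131) - 167/198 = ((-4*3*(6 + 3) - 6) + 131) - 167/198 = ((-4*3*9 - 6) + 131) - 167*1/198 = ((-2*54 - 6) + 131) - 167/198 = ((-108 - 6) + 131) - 167/198 = (-114 + 131) - 167/198 = 17 - 167/198 = 3199/198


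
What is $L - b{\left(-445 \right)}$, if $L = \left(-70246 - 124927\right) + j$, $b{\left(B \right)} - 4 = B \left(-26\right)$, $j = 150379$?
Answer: $-56368$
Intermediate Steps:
$b{\left(B \right)} = 4 - 26 B$ ($b{\left(B \right)} = 4 + B \left(-26\right) = 4 - 26 B$)
$L = -44794$ ($L = \left(-70246 - 124927\right) + 150379 = -195173 + 150379 = -44794$)
$L - b{\left(-445 \right)} = -44794 - \left(4 - -11570\right) = -44794 - \left(4 + 11570\right) = -44794 - 11574 = -56368$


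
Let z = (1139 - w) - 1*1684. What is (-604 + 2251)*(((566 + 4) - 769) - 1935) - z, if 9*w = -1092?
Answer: -10542823/3 ≈ -3.5143e+6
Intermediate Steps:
w = -364/3 (w = (⅑)*(-1092) = -364/3 ≈ -121.33)
z = -1271/3 (z = (1139 - 1*(-364/3)) - 1*1684 = (1139 + 364/3) - 1684 = 3781/3 - 1684 = -1271/3 ≈ -423.67)
(-604 + 2251)*(((566 + 4) - 769) - 1935) - z = (-604 + 2251)*(((566 + 4) - 769) - 1935) - 1*(-1271/3) = 1647*((570 - 769) - 1935) + 1271/3 = 1647*(-199 - 1935) + 1271/3 = 1647*(-2134) + 1271/3 = -3514698 + 1271/3 = -10542823/3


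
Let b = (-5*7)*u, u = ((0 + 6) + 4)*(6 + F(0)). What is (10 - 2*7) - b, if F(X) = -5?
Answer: 346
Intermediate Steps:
u = 10 (u = ((0 + 6) + 4)*(6 - 5) = (6 + 4)*1 = 10*1 = 10)
b = -350 (b = -5*7*10 = -35*10 = -350)
(10 - 2*7) - b = (10 - 2*7) - 1*(-350) = (10 - 14) + 350 = -4 + 350 = 346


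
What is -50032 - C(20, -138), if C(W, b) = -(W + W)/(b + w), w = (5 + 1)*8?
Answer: -450292/9 ≈ -50032.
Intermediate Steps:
w = 48 (w = 6*8 = 48)
C(W, b) = -2*W/(48 + b) (C(W, b) = -(W + W)/(b + 48) = -2*W/(48 + b))
-50032 - C(20, -138) = -50032 - (-2)*20/(48 - 138) = -50032 - (-2)*20/(-90) = -50032 - (-2)*20*(-1)/90 = -50032 - 1*4/9 = -50032 - 4/9 = -450292/9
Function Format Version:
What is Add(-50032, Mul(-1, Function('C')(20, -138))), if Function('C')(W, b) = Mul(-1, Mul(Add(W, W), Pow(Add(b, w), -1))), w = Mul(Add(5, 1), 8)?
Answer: Rational(-450292, 9) ≈ -50032.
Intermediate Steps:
w = 48 (w = Mul(6, 8) = 48)
Function('C')(W, b) = Mul(-2, W, Pow(Add(48, b), -1)) (Function('C')(W, b) = Mul(-1, Mul(Add(W, W), Pow(Add(b, 48), -1))) = Mul(-1, Mul(Mul(2, W), Pow(Add(48, b), -1))) = Mul(-1, Mul(2, W, Pow(Add(48, b), -1))) = Mul(-2, W, Pow(Add(48, b), -1)))
Add(-50032, Mul(-1, Function('C')(20, -138))) = Add(-50032, Mul(-1, Mul(-2, 20, Pow(Add(48, -138), -1)))) = Add(-50032, Mul(-1, Mul(-2, 20, Pow(-90, -1)))) = Add(-50032, Mul(-1, Mul(-2, 20, Rational(-1, 90)))) = Add(-50032, Mul(-1, Rational(4, 9))) = Add(-50032, Rational(-4, 9)) = Rational(-450292, 9)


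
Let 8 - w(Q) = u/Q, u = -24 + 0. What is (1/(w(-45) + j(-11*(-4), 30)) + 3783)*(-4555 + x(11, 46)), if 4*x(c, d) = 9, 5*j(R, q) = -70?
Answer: -6751163709/392 ≈ -1.7222e+7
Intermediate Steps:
j(R, q) = -14 (j(R, q) = (⅕)*(-70) = -14)
x(c, d) = 9/4 (x(c, d) = (¼)*9 = 9/4)
u = -24
w(Q) = 8 + 24/Q (w(Q) = 8 - (-24)/Q = 8 + 24/Q)
(1/(w(-45) + j(-11*(-4), 30)) + 3783)*(-4555 + x(11, 46)) = (1/((8 + 24/(-45)) - 14) + 3783)*(-4555 + 9/4) = (1/((8 + 24*(-1/45)) - 14) + 3783)*(-18211/4) = (1/((8 - 8/15) - 14) + 3783)*(-18211/4) = (1/(112/15 - 14) + 3783)*(-18211/4) = (1/(-98/15) + 3783)*(-18211/4) = (-15/98 + 3783)*(-18211/4) = (370719/98)*(-18211/4) = -6751163709/392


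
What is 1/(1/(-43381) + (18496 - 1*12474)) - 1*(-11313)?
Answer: 2955412473634/261240381 ≈ 11313.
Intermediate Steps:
1/(1/(-43381) + (18496 - 1*12474)) - 1*(-11313) = 1/(-1/43381 + (18496 - 12474)) + 11313 = 1/(-1/43381 + 6022) + 11313 = 1/(261240381/43381) + 11313 = 43381/261240381 + 11313 = 2955412473634/261240381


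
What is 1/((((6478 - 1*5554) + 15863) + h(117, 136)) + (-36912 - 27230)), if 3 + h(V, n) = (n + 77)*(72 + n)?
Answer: -1/3054 ≈ -0.00032744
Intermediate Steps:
h(V, n) = -3 + (72 + n)*(77 + n) (h(V, n) = -3 + (n + 77)*(72 + n) = -3 + (77 + n)*(72 + n) = -3 + (72 + n)*(77 + n))
1/((((6478 - 1*5554) + 15863) + h(117, 136)) + (-36912 - 27230)) = 1/((((6478 - 1*5554) + 15863) + (5541 + 136² + 149*136)) + (-36912 - 27230)) = 1/((((6478 - 5554) + 15863) + (5541 + 18496 + 20264)) - 64142) = 1/(((924 + 15863) + 44301) - 64142) = 1/((16787 + 44301) - 64142) = 1/(61088 - 64142) = 1/(-3054) = -1/3054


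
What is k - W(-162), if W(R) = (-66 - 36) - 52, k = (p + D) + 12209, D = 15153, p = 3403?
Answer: 30919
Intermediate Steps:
k = 30765 (k = (3403 + 15153) + 12209 = 18556 + 12209 = 30765)
W(R) = -154 (W(R) = -102 - 52 = -154)
k - W(-162) = 30765 - 1*(-154) = 30765 + 154 = 30919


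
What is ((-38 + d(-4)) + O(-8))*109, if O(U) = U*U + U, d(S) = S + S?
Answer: 1090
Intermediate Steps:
d(S) = 2*S
O(U) = U + U² (O(U) = U² + U = U + U²)
((-38 + d(-4)) + O(-8))*109 = ((-38 + 2*(-4)) - 8*(1 - 8))*109 = ((-38 - 8) - 8*(-7))*109 = (-46 + 56)*109 = 10*109 = 1090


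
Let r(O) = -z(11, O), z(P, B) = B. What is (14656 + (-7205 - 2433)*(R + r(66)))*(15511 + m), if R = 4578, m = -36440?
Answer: 909825488000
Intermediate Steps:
r(O) = -O
(14656 + (-7205 - 2433)*(R + r(66)))*(15511 + m) = (14656 + (-7205 - 2433)*(4578 - 1*66))*(15511 - 36440) = (14656 - 9638*(4578 - 66))*(-20929) = (14656 - 9638*4512)*(-20929) = (14656 - 43486656)*(-20929) = -43472000*(-20929) = 909825488000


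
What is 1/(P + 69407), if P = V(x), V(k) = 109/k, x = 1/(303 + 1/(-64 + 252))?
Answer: 188/19257701 ≈ 9.7623e-6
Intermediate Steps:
x = 188/56965 (x = 1/(303 + 1/188) = 1/(56965/188) = 188/56965 ≈ 0.0033003)
P = 6209185/188 (P = 109/(188/56965) = 109*(56965/188) = 6209185/188 ≈ 33028.)
1/(P + 69407) = 1/(6209185/188 + 69407) = 1/(19257701/188) = 188/19257701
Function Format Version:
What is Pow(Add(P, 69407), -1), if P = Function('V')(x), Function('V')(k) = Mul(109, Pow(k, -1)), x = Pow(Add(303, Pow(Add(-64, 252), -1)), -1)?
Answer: Rational(188, 19257701) ≈ 9.7623e-6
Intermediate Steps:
x = Rational(188, 56965) (x = Pow(Add(303, Pow(188, -1)), -1) = Pow(Add(303, Rational(1, 188)), -1) = Pow(Rational(56965, 188), -1) = Rational(188, 56965) ≈ 0.0033003)
P = Rational(6209185, 188) (P = Mul(109, Pow(Rational(188, 56965), -1)) = Mul(109, Rational(56965, 188)) = Rational(6209185, 188) ≈ 33028.)
Pow(Add(P, 69407), -1) = Pow(Add(Rational(6209185, 188), 69407), -1) = Pow(Rational(19257701, 188), -1) = Rational(188, 19257701)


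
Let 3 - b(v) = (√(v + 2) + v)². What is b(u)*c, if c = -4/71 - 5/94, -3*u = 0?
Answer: -731/6674 ≈ -0.10953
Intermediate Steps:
u = 0 (u = -⅓*0 = 0)
c = -731/6674 (c = -4*1/71 - 5*1/94 = -4/71 - 5/94 = -731/6674 ≈ -0.10953)
b(v) = 3 - (v + √(2 + v))² (b(v) = 3 - (√(v + 2) + v)² = 3 - (√(2 + v) + v)² = 3 - (v + √(2 + v))²)
b(u)*c = (3 - (0 + √(2 + 0))²)*(-731/6674) = (3 - (0 + √2)²)*(-731/6674) = (3 - (√2)²)*(-731/6674) = (3 - 1*2)*(-731/6674) = (3 - 2)*(-731/6674) = 1*(-731/6674) = -731/6674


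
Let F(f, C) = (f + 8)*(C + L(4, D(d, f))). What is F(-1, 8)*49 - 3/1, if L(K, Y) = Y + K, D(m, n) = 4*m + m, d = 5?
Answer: 12688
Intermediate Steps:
D(m, n) = 5*m
L(K, Y) = K + Y
F(f, C) = (8 + f)*(29 + C) (F(f, C) = (f + 8)*(C + (4 + 5*5)) = (8 + f)*(C + (4 + 25)) = (8 + f)*(C + 29) = (8 + f)*(29 + C))
F(-1, 8)*49 - 3/1 = (232 + 8*8 + 29*(-1) + 8*(-1))*49 - 3/1 = (232 + 64 - 29 - 8)*49 + 1*(-3) = 259*49 - 3 = 12691 - 3 = 12688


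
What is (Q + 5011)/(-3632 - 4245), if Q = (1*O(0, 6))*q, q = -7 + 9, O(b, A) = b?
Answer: -5011/7877 ≈ -0.63616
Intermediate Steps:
q = 2
Q = 0 (Q = (1*0)*2 = 0*2 = 0)
(Q + 5011)/(-3632 - 4245) = (0 + 5011)/(-3632 - 4245) = 5011/(-7877) = 5011*(-1/7877) = -5011/7877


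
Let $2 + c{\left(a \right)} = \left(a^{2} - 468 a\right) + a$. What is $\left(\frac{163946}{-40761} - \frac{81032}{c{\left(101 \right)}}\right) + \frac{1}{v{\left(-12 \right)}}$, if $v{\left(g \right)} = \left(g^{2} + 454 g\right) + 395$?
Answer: $- \frac{1692449748554}{924642456129} \approx -1.8304$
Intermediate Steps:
$v{\left(g \right)} = 395 + g^{2} + 454 g$
$c{\left(a \right)} = -2 + a^{2} - 467 a$ ($c{\left(a \right)} = -2 + \left(\left(a^{2} - 468 a\right) + a\right) = -2 + \left(a^{2} - 467 a\right) = -2 + a^{2} - 467 a$)
$\left(\frac{163946}{-40761} - \frac{81032}{c{\left(101 \right)}}\right) + \frac{1}{v{\left(-12 \right)}} = \left(\frac{163946}{-40761} - \frac{81032}{-2 + 101^{2} - 47167}\right) + \frac{1}{395 + \left(-12\right)^{2} + 454 \left(-12\right)} = \left(163946 \left(- \frac{1}{40761}\right) - \frac{81032}{-2 + 10201 - 47167}\right) + \frac{1}{395 + 144 - 5448} = \left(- \frac{163946}{40761} - \frac{81032}{-36968}\right) + \frac{1}{-4909} = \left(- \frac{163946}{40761} - - \frac{10129}{4621}\right) - \frac{1}{4909} = \left(- \frac{163946}{40761} + \frac{10129}{4621}\right) - \frac{1}{4909} = - \frac{344726297}{188356581} - \frac{1}{4909} = - \frac{1692449748554}{924642456129}$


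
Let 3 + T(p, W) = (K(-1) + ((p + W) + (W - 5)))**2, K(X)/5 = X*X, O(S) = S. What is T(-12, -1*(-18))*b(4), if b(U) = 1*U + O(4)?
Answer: 4584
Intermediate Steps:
K(X) = 5*X**2 (K(X) = 5*(X*X) = 5*X**2)
b(U) = 4 + U (b(U) = 1*U + 4 = U + 4 = 4 + U)
T(p, W) = -3 + (p + 2*W)**2 (T(p, W) = -3 + (5*(-1)**2 + ((p + W) + (W - 5)))**2 = -3 + (5*1 + ((W + p) + (-5 + W)))**2 = -3 + (5 + (-5 + p + 2*W))**2 = -3 + (p + 2*W)**2)
T(-12, -1*(-18))*b(4) = (-3 + (-12 + 2*(-1*(-18)))**2)*(4 + 4) = (-3 + (-12 + 2*18)**2)*8 = (-3 + (-12 + 36)**2)*8 = (-3 + 24**2)*8 = (-3 + 576)*8 = 573*8 = 4584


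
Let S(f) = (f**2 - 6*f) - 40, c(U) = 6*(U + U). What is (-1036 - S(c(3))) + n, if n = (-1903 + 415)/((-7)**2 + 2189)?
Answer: -774596/373 ≈ -2076.7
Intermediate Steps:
c(U) = 12*U (c(U) = 6*(2*U) = 12*U)
S(f) = -40 + f**2 - 6*f
n = -248/373 (n = -1488/(49 + 2189) = -1488/2238 = -1488*1/2238 = -248/373 ≈ -0.66488)
(-1036 - S(c(3))) + n = (-1036 - (-40 + (12*3)**2 - 72*3)) - 248/373 = (-1036 - (-40 + 36**2 - 6*36)) - 248/373 = (-1036 - (-40 + 1296 - 216)) - 248/373 = (-1036 - 1*1040) - 248/373 = (-1036 - 1040) - 248/373 = -2076 - 248/373 = -774596/373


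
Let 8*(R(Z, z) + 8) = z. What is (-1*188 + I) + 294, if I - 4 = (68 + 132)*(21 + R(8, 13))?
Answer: 3035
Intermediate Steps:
R(Z, z) = -8 + z/8
I = 2929 (I = 4 + (68 + 132)*(21 + (-8 + (⅛)*13)) = 4 + 200*(21 + (-8 + 13/8)) = 4 + 200*(21 - 51/8) = 4 + 200*(117/8) = 4 + 2925 = 2929)
(-1*188 + I) + 294 = (-1*188 + 2929) + 294 = (-188 + 2929) + 294 = 2741 + 294 = 3035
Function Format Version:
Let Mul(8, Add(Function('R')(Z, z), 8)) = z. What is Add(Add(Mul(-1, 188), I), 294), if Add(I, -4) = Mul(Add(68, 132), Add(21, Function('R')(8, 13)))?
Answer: 3035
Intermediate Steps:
Function('R')(Z, z) = Add(-8, Mul(Rational(1, 8), z))
I = 2929 (I = Add(4, Mul(Add(68, 132), Add(21, Add(-8, Mul(Rational(1, 8), 13))))) = Add(4, Mul(200, Add(21, Add(-8, Rational(13, 8))))) = Add(4, Mul(200, Add(21, Rational(-51, 8)))) = Add(4, Mul(200, Rational(117, 8))) = Add(4, 2925) = 2929)
Add(Add(Mul(-1, 188), I), 294) = Add(Add(Mul(-1, 188), 2929), 294) = Add(Add(-188, 2929), 294) = Add(2741, 294) = 3035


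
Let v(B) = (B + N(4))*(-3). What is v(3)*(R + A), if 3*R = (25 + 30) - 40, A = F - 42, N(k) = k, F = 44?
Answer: -147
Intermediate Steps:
A = 2 (A = 44 - 42 = 2)
v(B) = -12 - 3*B (v(B) = (B + 4)*(-3) = (4 + B)*(-3) = -12 - 3*B)
R = 5 (R = ((25 + 30) - 40)/3 = (55 - 40)/3 = (⅓)*15 = 5)
v(3)*(R + A) = (-12 - 3*3)*(5 + 2) = (-12 - 9)*7 = -21*7 = -147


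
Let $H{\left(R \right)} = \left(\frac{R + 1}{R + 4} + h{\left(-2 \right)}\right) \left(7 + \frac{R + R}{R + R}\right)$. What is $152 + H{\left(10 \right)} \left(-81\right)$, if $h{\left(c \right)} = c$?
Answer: $\frac{6572}{7} \approx 938.86$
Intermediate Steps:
$H{\left(R \right)} = -16 + \frac{8 \left(1 + R\right)}{4 + R}$ ($H{\left(R \right)} = \left(\frac{R + 1}{R + 4} - 2\right) \left(7 + \frac{R + R}{R + R}\right) = \left(\frac{1 + R}{4 + R} - 2\right) \left(7 + \frac{2 R}{2 R}\right) = \left(\frac{1 + R}{4 + R} - 2\right) \left(7 + 2 R \frac{1}{2 R}\right) = \left(-2 + \frac{1 + R}{4 + R}\right) \left(7 + 1\right) = \left(-2 + \frac{1 + R}{4 + R}\right) 8 = -16 + \frac{8 \left(1 + R\right)}{4 + R}$)
$152 + H{\left(10 \right)} \left(-81\right) = 152 + \frac{8 \left(-7 - 10\right)}{4 + 10} \left(-81\right) = 152 + \frac{8 \left(-7 - 10\right)}{14} \left(-81\right) = 152 + 8 \cdot \frac{1}{14} \left(-17\right) \left(-81\right) = 152 - - \frac{5508}{7} = 152 + \frac{5508}{7} = \frac{6572}{7}$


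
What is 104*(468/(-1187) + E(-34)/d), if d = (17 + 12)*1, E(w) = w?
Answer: -5608720/34423 ≈ -162.94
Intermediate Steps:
d = 29 (d = 29*1 = 29)
104*(468/(-1187) + E(-34)/d) = 104*(468/(-1187) - 34/29) = 104*(468*(-1/1187) - 34*1/29) = 104*(-468/1187 - 34/29) = 104*(-53930/34423) = -5608720/34423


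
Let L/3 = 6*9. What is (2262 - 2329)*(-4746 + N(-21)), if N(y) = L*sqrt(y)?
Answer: 317982 - 10854*I*sqrt(21) ≈ 3.1798e+5 - 49739.0*I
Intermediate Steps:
L = 162 (L = 3*(6*9) = 3*54 = 162)
N(y) = 162*sqrt(y)
(2262 - 2329)*(-4746 + N(-21)) = (2262 - 2329)*(-4746 + 162*sqrt(-21)) = -67*(-4746 + 162*(I*sqrt(21))) = -67*(-4746 + 162*I*sqrt(21)) = 317982 - 10854*I*sqrt(21)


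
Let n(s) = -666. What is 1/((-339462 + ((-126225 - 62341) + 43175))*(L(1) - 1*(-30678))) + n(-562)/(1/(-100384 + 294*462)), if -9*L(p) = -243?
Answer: -351427826008425961/14887411365 ≈ -2.3606e+7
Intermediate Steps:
L(p) = 27 (L(p) = -⅑*(-243) = 27)
1/((-339462 + ((-126225 - 62341) + 43175))*(L(1) - 1*(-30678))) + n(-562)/(1/(-100384 + 294*462)) = 1/((-339462 + ((-126225 - 62341) + 43175))*(27 - 1*(-30678))) - 666/(1/(-100384 + 294*462)) = 1/((-339462 + (-188566 + 43175))*(27 + 30678)) - 666/(1/(-100384 + 135828)) = 1/(-339462 - 145391*30705) - 666/(1/35444) = (1/30705)/(-484853) - 666/1/35444 = -1/484853*1/30705 - 666*35444 = -1/14887411365 - 23605704 = -351427826008425961/14887411365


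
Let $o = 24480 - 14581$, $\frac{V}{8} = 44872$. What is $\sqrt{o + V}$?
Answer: $5 \sqrt{14755} \approx 607.35$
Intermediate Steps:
$V = 358976$ ($V = 8 \cdot 44872 = 358976$)
$o = 9899$ ($o = 24480 - 14581 = 9899$)
$\sqrt{o + V} = \sqrt{9899 + 358976} = \sqrt{368875} = 5 \sqrt{14755}$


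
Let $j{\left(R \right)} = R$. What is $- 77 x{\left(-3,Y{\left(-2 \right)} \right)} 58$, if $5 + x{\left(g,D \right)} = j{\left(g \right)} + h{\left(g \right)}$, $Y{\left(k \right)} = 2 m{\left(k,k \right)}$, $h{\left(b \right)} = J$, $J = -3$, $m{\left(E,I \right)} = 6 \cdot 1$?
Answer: $49126$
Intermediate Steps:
$m{\left(E,I \right)} = 6$
$h{\left(b \right)} = -3$
$Y{\left(k \right)} = 12$ ($Y{\left(k \right)} = 2 \cdot 6 = 12$)
$x{\left(g,D \right)} = -8 + g$ ($x{\left(g,D \right)} = -5 + \left(g - 3\right) = -5 + \left(-3 + g\right) = -8 + g$)
$- 77 x{\left(-3,Y{\left(-2 \right)} \right)} 58 = - 77 \left(-8 - 3\right) 58 = \left(-77\right) \left(-11\right) 58 = 847 \cdot 58 = 49126$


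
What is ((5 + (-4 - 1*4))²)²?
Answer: 81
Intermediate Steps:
((5 + (-4 - 1*4))²)² = ((5 + (-4 - 4))²)² = ((5 - 8)²)² = ((-3)²)² = 9² = 81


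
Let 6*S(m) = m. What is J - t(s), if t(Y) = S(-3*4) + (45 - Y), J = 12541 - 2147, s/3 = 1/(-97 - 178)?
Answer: 2846522/275 ≈ 10351.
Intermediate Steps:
s = -3/275 (s = 3/(-97 - 178) = 3/(-275) = 3*(-1/275) = -3/275 ≈ -0.010909)
S(m) = m/6
J = 10394
t(Y) = 43 - Y (t(Y) = (-3*4)/6 + (45 - Y) = (⅙)*(-12) + (45 - Y) = -2 + (45 - Y) = 43 - Y)
J - t(s) = 10394 - (43 - 1*(-3/275)) = 10394 - (43 + 3/275) = 10394 - 1*11828/275 = 10394 - 11828/275 = 2846522/275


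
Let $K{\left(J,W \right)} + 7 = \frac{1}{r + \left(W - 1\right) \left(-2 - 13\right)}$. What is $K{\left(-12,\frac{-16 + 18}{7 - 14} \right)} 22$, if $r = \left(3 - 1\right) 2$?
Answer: $- \frac{24948}{163} \approx -153.06$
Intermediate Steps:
$r = 4$ ($r = 2 \cdot 2 = 4$)
$K{\left(J,W \right)} = -7 + \frac{1}{19 - 15 W}$ ($K{\left(J,W \right)} = -7 + \frac{1}{4 + \left(W - 1\right) \left(-2 - 13\right)} = -7 + \frac{1}{4 + \left(-1 + W\right) \left(-15\right)} = -7 + \frac{1}{4 - \left(-15 + 15 W\right)} = -7 + \frac{1}{19 - 15 W}$)
$K{\left(-12,\frac{-16 + 18}{7 - 14} \right)} 22 = \frac{3 \left(-44 + 35 \frac{-16 + 18}{7 - 14}\right)}{19 - 15 \frac{-16 + 18}{7 - 14}} \cdot 22 = \frac{3 \left(-44 + 35 \frac{2}{-7}\right)}{19 - 15 \frac{2}{-7}} \cdot 22 = \frac{3 \left(-44 + 35 \cdot 2 \left(- \frac{1}{7}\right)\right)}{19 - 15 \cdot 2 \left(- \frac{1}{7}\right)} 22 = \frac{3 \left(-44 + 35 \left(- \frac{2}{7}\right)\right)}{19 - - \frac{30}{7}} \cdot 22 = \frac{3 \left(-44 - 10\right)}{19 + \frac{30}{7}} \cdot 22 = 3 \frac{1}{\frac{163}{7}} \left(-54\right) 22 = 3 \cdot \frac{7}{163} \left(-54\right) 22 = \left(- \frac{1134}{163}\right) 22 = - \frac{24948}{163}$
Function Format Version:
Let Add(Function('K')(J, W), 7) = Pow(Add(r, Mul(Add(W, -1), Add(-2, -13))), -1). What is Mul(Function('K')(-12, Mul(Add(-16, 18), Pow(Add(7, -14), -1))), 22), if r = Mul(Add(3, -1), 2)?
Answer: Rational(-24948, 163) ≈ -153.06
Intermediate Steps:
r = 4 (r = Mul(2, 2) = 4)
Function('K')(J, W) = Add(-7, Pow(Add(19, Mul(-15, W)), -1)) (Function('K')(J, W) = Add(-7, Pow(Add(4, Mul(Add(W, -1), Add(-2, -13))), -1)) = Add(-7, Pow(Add(4, Mul(Add(-1, W), -15)), -1)) = Add(-7, Pow(Add(4, Add(15, Mul(-15, W))), -1)) = Add(-7, Pow(Add(19, Mul(-15, W)), -1)))
Mul(Function('K')(-12, Mul(Add(-16, 18), Pow(Add(7, -14), -1))), 22) = Mul(Mul(3, Pow(Add(19, Mul(-15, Mul(Add(-16, 18), Pow(Add(7, -14), -1)))), -1), Add(-44, Mul(35, Mul(Add(-16, 18), Pow(Add(7, -14), -1))))), 22) = Mul(Mul(3, Pow(Add(19, Mul(-15, Mul(2, Pow(-7, -1)))), -1), Add(-44, Mul(35, Mul(2, Pow(-7, -1))))), 22) = Mul(Mul(3, Pow(Add(19, Mul(-15, Mul(2, Rational(-1, 7)))), -1), Add(-44, Mul(35, Mul(2, Rational(-1, 7))))), 22) = Mul(Mul(3, Pow(Add(19, Mul(-15, Rational(-2, 7))), -1), Add(-44, Mul(35, Rational(-2, 7)))), 22) = Mul(Mul(3, Pow(Add(19, Rational(30, 7)), -1), Add(-44, -10)), 22) = Mul(Mul(3, Pow(Rational(163, 7), -1), -54), 22) = Mul(Mul(3, Rational(7, 163), -54), 22) = Mul(Rational(-1134, 163), 22) = Rational(-24948, 163)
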